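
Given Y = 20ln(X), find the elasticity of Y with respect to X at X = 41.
Elasticity = 1/ln(41) ≈ 0.2693

Elasticity = (dY/dX) · (X/Y)

dY/dX = 20/X
At X = 41: dY/dX = 20/41, Y = 20·ln(41)

Elasticity = (20/41) · (41 / (20·ln(41))) = 1/ln(41) ≈ 0.2693

Interpretation: for a small percentage change in X, the percentage change in Y is approximately 0.27 times as large.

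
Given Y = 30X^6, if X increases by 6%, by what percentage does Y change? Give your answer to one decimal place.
41.9%

For Y = 30X^6:
If X → X(1 + 0.06)
Then Y → Y · (1 + 0.06)^6
     ≈ Y · 1.4185

Percentage change = ((1 + 0.06)^6 − 1) × 100% ≈ 41.9%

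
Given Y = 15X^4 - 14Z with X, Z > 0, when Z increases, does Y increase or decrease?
Y decreases

Taking the partial derivative:
∂Y/∂Z = -14

∂Y/∂Z = -14 < 0 (assuming positive values)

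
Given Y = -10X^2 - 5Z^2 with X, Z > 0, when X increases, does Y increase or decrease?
Y decreases

Taking the partial derivative:
∂Y/∂X = -20X

∂Y/∂X = -20X < 0 (assuming positive values)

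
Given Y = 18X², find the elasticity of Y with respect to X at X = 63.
Elasticity = 2

Elasticity = (dY/dX) · (X/Y)

dY/dX = 36·X
At X = 63: dY/dX = 2268, Y = 71442

Elasticity = 2268 · (63 / 71442) = 2

Interpretation: for a small percentage change in X, the percentage change in Y is approximately 2.00 times as large.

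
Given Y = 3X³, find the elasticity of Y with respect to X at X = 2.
Elasticity = 3

Elasticity = (dY/dX) · (X/Y)

dY/dX = 9·X²
At X = 2: dY/dX = 36, Y = 24

Elasticity = 36 · (2 / 24) = 3

Interpretation: for a small percentage change in X, the percentage change in Y is approximately 3.00 times as large.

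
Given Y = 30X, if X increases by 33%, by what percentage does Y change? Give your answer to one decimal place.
33.0%

For Y = 30X:
If X → X(1 + 0.33)
Then Y → Y · (1 + 0.33)^1
     = Y · 1.3300

Percentage change = ((1 + 0.33)^1 − 1) × 100% = 33.0%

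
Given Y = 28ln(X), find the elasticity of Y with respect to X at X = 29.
Elasticity = 1/ln(29) ≈ 0.2970

Elasticity = (dY/dX) · (X/Y)

dY/dX = 28/X
At X = 29: dY/dX = 28/29, Y = 28·ln(29)

Elasticity = (28/29) · (29 / (28·ln(29))) = 1/ln(29) ≈ 0.2970

Interpretation: for a small percentage change in X, the percentage change in Y is approximately 0.30 times as large.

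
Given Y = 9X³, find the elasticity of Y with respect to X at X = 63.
Elasticity = 3

Elasticity = (dY/dX) · (X/Y)

dY/dX = 27·X²
At X = 63: dY/dX = 107163, Y = 2250423

Elasticity = 107163 · (63 / 2250423) = 3

Interpretation: for a small percentage change in X, the percentage change in Y is approximately 3.00 times as large.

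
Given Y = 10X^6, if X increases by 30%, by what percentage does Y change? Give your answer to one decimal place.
382.7%

For Y = 10X^6:
If X → X(1 + 0.3)
Then Y → Y · (1 + 0.3)^6
     ≈ Y · 4.8268

Percentage change = ((1 + 0.3)^6 − 1) × 100% ≈ 382.7%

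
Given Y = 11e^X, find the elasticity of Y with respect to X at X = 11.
Elasticity = 11

Elasticity = (dY/dX) · (X/Y)

dY/dX = 11·e^X
At X = 11: dY/dX = 11·e^11, Y = 11·e^11

Elasticity = (11·e^11) · (11 / (11·e^11)) = 11

Interpretation: for a small percentage change in X, the percentage change in Y is approximately 11.00 times as large.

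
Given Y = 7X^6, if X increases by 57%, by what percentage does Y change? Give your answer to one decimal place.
1397.6%

For Y = 7X^6:
If X → X(1 + 0.57)
Then Y → Y · (1 + 0.57)^6
     ≈ Y · 14.9761

Percentage change = ((1 + 0.57)^6 − 1) × 100% ≈ 1397.6%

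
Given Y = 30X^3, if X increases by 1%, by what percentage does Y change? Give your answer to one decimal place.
3.0%

For Y = 30X^3:
If X → X(1 + 0.01)
Then Y → Y · (1 + 0.01)^3
     ≈ Y · 1.0303

Percentage change = ((1 + 0.01)^3 − 1) × 100% ≈ 3.0%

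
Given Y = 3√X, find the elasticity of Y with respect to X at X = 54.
Elasticity = 1/2

Elasticity = (dY/dX) · (X/Y)

dY/dX = 3/(2·√X)
At X = 54: dY/dX = √6/12, Y = 9·√6

Elasticity = (√6/12) · (54 / (9·√6)) = 1/2

Interpretation: for a small percentage change in X, the percentage change in Y is approximately 0.50 times as large.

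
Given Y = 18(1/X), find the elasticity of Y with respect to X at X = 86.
Elasticity = -1

Elasticity = (dY/dX) · (X/Y)

dY/dX = -18/X²
At X = 86: dY/dX = -9/3698, Y = 9/43

Elasticity = (-9/3698) · (86 / (9/43)) = -1

Interpretation: for a small percentage change in X, the percentage change in Y is approximately -1.00 times as large.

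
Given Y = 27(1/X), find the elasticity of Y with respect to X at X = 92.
Elasticity = -1

Elasticity = (dY/dX) · (X/Y)

dY/dX = -27/X²
At X = 92: dY/dX = -27/8464, Y = 27/92

Elasticity = (-27/8464) · (92 / (27/92)) = -1

Interpretation: for a small percentage change in X, the percentage change in Y is approximately -1.00 times as large.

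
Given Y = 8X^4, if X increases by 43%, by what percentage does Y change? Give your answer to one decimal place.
318.2%

For Y = 8X^4:
If X → X(1 + 0.43)
Then Y → Y · (1 + 0.43)^4
     ≈ Y · 4.1816

Percentage change = ((1 + 0.43)^4 − 1) × 100% ≈ 318.2%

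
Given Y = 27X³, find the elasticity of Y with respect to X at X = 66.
Elasticity = 3

Elasticity = (dY/dX) · (X/Y)

dY/dX = 81·X²
At X = 66: dY/dX = 352836, Y = 7762392

Elasticity = 352836 · (66 / 7762392) = 3

Interpretation: for a small percentage change in X, the percentage change in Y is approximately 3.00 times as large.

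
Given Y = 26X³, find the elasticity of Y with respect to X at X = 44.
Elasticity = 3

Elasticity = (dY/dX) · (X/Y)

dY/dX = 78·X²
At X = 44: dY/dX = 151008, Y = 2214784

Elasticity = 151008 · (44 / 2214784) = 3

Interpretation: for a small percentage change in X, the percentage change in Y is approximately 3.00 times as large.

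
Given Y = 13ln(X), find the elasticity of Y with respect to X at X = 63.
Elasticity = 1/ln(63) ≈ 0.2414

Elasticity = (dY/dX) · (X/Y)

dY/dX = 13/X
At X = 63: dY/dX = 13/63, Y = 13·ln(63)

Elasticity = (13/63) · (63 / (13·ln(63))) = 1/ln(63) ≈ 0.2414

Interpretation: for a small percentage change in X, the percentage change in Y is approximately 0.24 times as large.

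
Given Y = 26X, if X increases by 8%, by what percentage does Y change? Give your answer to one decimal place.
8.0%

For Y = 26X:
If X → X(1 + 0.08)
Then Y → Y · (1 + 0.08)^1
     = Y · 1.0800

Percentage change = ((1 + 0.08)^1 − 1) × 100% = 8.0%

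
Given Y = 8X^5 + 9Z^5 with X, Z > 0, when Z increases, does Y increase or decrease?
Y increases

Taking the partial derivative:
∂Y/∂Z = 45Z^4

∂Y/∂Z = 45Z^4 > 0 (assuming positive values)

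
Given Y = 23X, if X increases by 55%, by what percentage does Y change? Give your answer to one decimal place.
55.0%

For Y = 23X:
If X → X(1 + 0.55)
Then Y → Y · (1 + 0.55)^1
     = Y · 1.5500

Percentage change = ((1 + 0.55)^1 − 1) × 100% = 55.0%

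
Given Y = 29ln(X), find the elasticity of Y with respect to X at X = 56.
Elasticity = 1/ln(56) ≈ 0.2484

Elasticity = (dY/dX) · (X/Y)

dY/dX = 29/X
At X = 56: dY/dX = 29/56, Y = 29·ln(56)

Elasticity = (29/56) · (56 / (29·ln(56))) = 1/ln(56) ≈ 0.2484

Interpretation: for a small percentage change in X, the percentage change in Y is approximately 0.25 times as large.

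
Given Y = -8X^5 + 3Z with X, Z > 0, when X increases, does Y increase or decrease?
Y decreases

Taking the partial derivative:
∂Y/∂X = -40X^4

∂Y/∂X = -40X^4 < 0 (assuming positive values)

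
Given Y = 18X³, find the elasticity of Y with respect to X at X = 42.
Elasticity = 3

Elasticity = (dY/dX) · (X/Y)

dY/dX = 54·X²
At X = 42: dY/dX = 95256, Y = 1333584

Elasticity = 95256 · (42 / 1333584) = 3

Interpretation: for a small percentage change in X, the percentage change in Y is approximately 3.00 times as large.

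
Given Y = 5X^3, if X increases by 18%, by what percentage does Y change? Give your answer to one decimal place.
64.3%

For Y = 5X^3:
If X → X(1 + 0.18)
Then Y → Y · (1 + 0.18)^3
     ≈ Y · 1.6430

Percentage change = ((1 + 0.18)^3 − 1) × 100% ≈ 64.3%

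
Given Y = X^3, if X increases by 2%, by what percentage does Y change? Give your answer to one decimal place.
6.1%

For Y = X^3:
If X → X(1 + 0.02)
Then Y → Y · (1 + 0.02)^3
     ≈ Y · 1.0612

Percentage change = ((1 + 0.02)^3 − 1) × 100% ≈ 6.1%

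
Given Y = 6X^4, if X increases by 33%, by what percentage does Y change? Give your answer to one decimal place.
212.9%

For Y = 6X^4:
If X → X(1 + 0.33)
Then Y → Y · (1 + 0.33)^4
     ≈ Y · 3.1290

Percentage change = ((1 + 0.33)^4 − 1) × 100% ≈ 212.9%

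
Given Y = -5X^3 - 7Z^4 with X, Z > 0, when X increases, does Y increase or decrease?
Y decreases

Taking the partial derivative:
∂Y/∂X = -15X^2

∂Y/∂X = -15X^2 < 0 (assuming positive values)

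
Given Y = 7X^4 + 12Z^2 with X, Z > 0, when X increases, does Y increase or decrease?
Y increases

Taking the partial derivative:
∂Y/∂X = 28X^3

∂Y/∂X = 28X^3 > 0 (assuming positive values)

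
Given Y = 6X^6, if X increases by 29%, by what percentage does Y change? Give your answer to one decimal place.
360.8%

For Y = 6X^6:
If X → X(1 + 0.29)
Then Y → Y · (1 + 0.29)^6
     ≈ Y · 4.6083

Percentage change = ((1 + 0.29)^6 − 1) × 100% ≈ 360.8%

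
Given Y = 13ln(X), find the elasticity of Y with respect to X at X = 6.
Elasticity = 1/ln(6) ≈ 0.5581

Elasticity = (dY/dX) · (X/Y)

dY/dX = 13/X
At X = 6: dY/dX = 13/6, Y = 13·ln(6)

Elasticity = (13/6) · (6 / (13·ln(6))) = 1/ln(6) ≈ 0.5581

Interpretation: for a small percentage change in X, the percentage change in Y is approximately 0.56 times as large.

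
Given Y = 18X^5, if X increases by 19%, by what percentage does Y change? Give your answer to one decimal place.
138.6%

For Y = 18X^5:
If X → X(1 + 0.19)
Then Y → Y · (1 + 0.19)^5
     ≈ Y · 2.3864

Percentage change = ((1 + 0.19)^5 − 1) × 100% ≈ 138.6%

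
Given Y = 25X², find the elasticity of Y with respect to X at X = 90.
Elasticity = 2

Elasticity = (dY/dX) · (X/Y)

dY/dX = 50·X
At X = 90: dY/dX = 4500, Y = 202500

Elasticity = 4500 · (90 / 202500) = 2

Interpretation: for a small percentage change in X, the percentage change in Y is approximately 2.00 times as large.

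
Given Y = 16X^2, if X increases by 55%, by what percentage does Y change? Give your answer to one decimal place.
140.3%

For Y = 16X^2:
If X → X(1 + 0.55)
Then Y → Y · (1 + 0.55)^2
     = Y · 2.4025

Percentage change = ((1 + 0.55)^2 − 1) × 100% ≈ 140.3%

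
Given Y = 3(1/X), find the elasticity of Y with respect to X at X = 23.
Elasticity = -1

Elasticity = (dY/dX) · (X/Y)

dY/dX = -3/X²
At X = 23: dY/dX = -3/529, Y = 3/23

Elasticity = (-3/529) · (23 / (3/23)) = -1

Interpretation: for a small percentage change in X, the percentage change in Y is approximately -1.00 times as large.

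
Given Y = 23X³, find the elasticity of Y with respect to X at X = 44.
Elasticity = 3

Elasticity = (dY/dX) · (X/Y)

dY/dX = 69·X²
At X = 44: dY/dX = 133584, Y = 1959232

Elasticity = 133584 · (44 / 1959232) = 3

Interpretation: for a small percentage change in X, the percentage change in Y is approximately 3.00 times as large.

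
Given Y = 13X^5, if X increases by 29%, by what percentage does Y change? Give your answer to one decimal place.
257.2%

For Y = 13X^5:
If X → X(1 + 0.29)
Then Y → Y · (1 + 0.29)^5
     ≈ Y · 3.5723

Percentage change = ((1 + 0.29)^5 − 1) × 100% ≈ 257.2%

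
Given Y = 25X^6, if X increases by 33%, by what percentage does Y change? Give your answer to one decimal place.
453.5%

For Y = 25X^6:
If X → X(1 + 0.33)
Then Y → Y · (1 + 0.33)^6
     ≈ Y · 5.5349

Percentage change = ((1 + 0.33)^6 − 1) × 100% ≈ 453.5%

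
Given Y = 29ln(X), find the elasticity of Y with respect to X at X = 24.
Elasticity = 1/ln(24) ≈ 0.3147

Elasticity = (dY/dX) · (X/Y)

dY/dX = 29/X
At X = 24: dY/dX = 29/24, Y = 29·ln(24)

Elasticity = (29/24) · (24 / (29·ln(24))) = 1/ln(24) ≈ 0.3147

Interpretation: for a small percentage change in X, the percentage change in Y is approximately 0.31 times as large.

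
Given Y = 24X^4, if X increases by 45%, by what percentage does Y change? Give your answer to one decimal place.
342.1%

For Y = 24X^4:
If X → X(1 + 0.45)
Then Y → Y · (1 + 0.45)^4
     ≈ Y · 4.4205

Percentage change = ((1 + 0.45)^4 − 1) × 100% ≈ 342.1%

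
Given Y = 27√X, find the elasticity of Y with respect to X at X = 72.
Elasticity = 1/2

Elasticity = (dY/dX) · (X/Y)

dY/dX = 27/(2·√X)
At X = 72: dY/dX = 9·√2/8, Y = 162·√2

Elasticity = (9·√2/8) · (72 / (162·√2)) = 1/2

Interpretation: for a small percentage change in X, the percentage change in Y is approximately 0.50 times as large.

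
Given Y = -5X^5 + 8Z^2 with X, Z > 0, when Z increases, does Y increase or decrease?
Y increases

Taking the partial derivative:
∂Y/∂Z = 16Z

∂Y/∂Z = 16Z > 0 (assuming positive values)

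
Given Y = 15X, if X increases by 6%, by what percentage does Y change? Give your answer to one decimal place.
6.0%

For Y = 15X:
If X → X(1 + 0.06)
Then Y → Y · (1 + 0.06)^1
     = Y · 1.0600

Percentage change = ((1 + 0.06)^1 − 1) × 100% = 6.0%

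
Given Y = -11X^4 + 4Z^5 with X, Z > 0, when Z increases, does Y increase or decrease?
Y increases

Taking the partial derivative:
∂Y/∂Z = 20Z^4

∂Y/∂Z = 20Z^4 > 0 (assuming positive values)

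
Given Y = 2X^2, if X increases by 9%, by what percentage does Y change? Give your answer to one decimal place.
18.8%

For Y = 2X^2:
If X → X(1 + 0.09)
Then Y → Y · (1 + 0.09)^2
     = Y · 1.1881

Percentage change = ((1 + 0.09)^2 − 1) × 100% ≈ 18.8%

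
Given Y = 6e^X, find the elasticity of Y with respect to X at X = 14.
Elasticity = 14

Elasticity = (dY/dX) · (X/Y)

dY/dX = 6·e^X
At X = 14: dY/dX = 6·e^14, Y = 6·e^14

Elasticity = (6·e^14) · (14 / (6·e^14)) = 14

Interpretation: for a small percentage change in X, the percentage change in Y is approximately 14.00 times as large.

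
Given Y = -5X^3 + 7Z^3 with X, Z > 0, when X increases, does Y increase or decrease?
Y decreases

Taking the partial derivative:
∂Y/∂X = -15X^2

∂Y/∂X = -15X^2 < 0 (assuming positive values)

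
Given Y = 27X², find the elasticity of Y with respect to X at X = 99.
Elasticity = 2

Elasticity = (dY/dX) · (X/Y)

dY/dX = 54·X
At X = 99: dY/dX = 5346, Y = 264627

Elasticity = 5346 · (99 / 264627) = 2

Interpretation: for a small percentage change in X, the percentage change in Y is approximately 2.00 times as large.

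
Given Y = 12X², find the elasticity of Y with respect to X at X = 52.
Elasticity = 2

Elasticity = (dY/dX) · (X/Y)

dY/dX = 24·X
At X = 52: dY/dX = 1248, Y = 32448

Elasticity = 1248 · (52 / 32448) = 2

Interpretation: for a small percentage change in X, the percentage change in Y is approximately 2.00 times as large.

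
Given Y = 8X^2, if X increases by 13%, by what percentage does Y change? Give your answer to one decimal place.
27.7%

For Y = 8X^2:
If X → X(1 + 0.13)
Then Y → Y · (1 + 0.13)^2
     = Y · 1.2769

Percentage change = ((1 + 0.13)^2 − 1) × 100% ≈ 27.7%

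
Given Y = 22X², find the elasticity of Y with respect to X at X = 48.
Elasticity = 2

Elasticity = (dY/dX) · (X/Y)

dY/dX = 44·X
At X = 48: dY/dX = 2112, Y = 50688

Elasticity = 2112 · (48 / 50688) = 2

Interpretation: for a small percentage change in X, the percentage change in Y is approximately 2.00 times as large.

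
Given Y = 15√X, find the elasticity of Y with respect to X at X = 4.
Elasticity = 1/2

Elasticity = (dY/dX) · (X/Y)

dY/dX = 15/(2·√X)
At X = 4: dY/dX = 15/4, Y = 30

Elasticity = (15/4) · (4 / 30) = 1/2

Interpretation: for a small percentage change in X, the percentage change in Y is approximately 0.50 times as large.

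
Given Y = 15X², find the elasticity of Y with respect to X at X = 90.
Elasticity = 2

Elasticity = (dY/dX) · (X/Y)

dY/dX = 30·X
At X = 90: dY/dX = 2700, Y = 121500

Elasticity = 2700 · (90 / 121500) = 2

Interpretation: for a small percentage change in X, the percentage change in Y is approximately 2.00 times as large.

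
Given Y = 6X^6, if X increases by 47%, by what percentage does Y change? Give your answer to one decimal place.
909.0%

For Y = 6X^6:
If X → X(1 + 0.47)
Then Y → Y · (1 + 0.47)^6
     ≈ Y · 10.0903

Percentage change = ((1 + 0.47)^6 − 1) × 100% ≈ 909.0%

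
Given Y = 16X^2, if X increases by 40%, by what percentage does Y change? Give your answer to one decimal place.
96.0%

For Y = 16X^2:
If X → X(1 + 0.4)
Then Y → Y · (1 + 0.4)^2
     = Y · 1.9600

Percentage change = ((1 + 0.4)^2 − 1) × 100% = 96.0%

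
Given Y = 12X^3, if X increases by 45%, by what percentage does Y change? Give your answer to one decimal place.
204.9%

For Y = 12X^3:
If X → X(1 + 0.45)
Then Y → Y · (1 + 0.45)^3
     ≈ Y · 3.0486

Percentage change = ((1 + 0.45)^3 − 1) × 100% ≈ 204.9%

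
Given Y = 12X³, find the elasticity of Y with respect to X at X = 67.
Elasticity = 3

Elasticity = (dY/dX) · (X/Y)

dY/dX = 36·X²
At X = 67: dY/dX = 161604, Y = 3609156

Elasticity = 161604 · (67 / 3609156) = 3

Interpretation: for a small percentage change in X, the percentage change in Y is approximately 3.00 times as large.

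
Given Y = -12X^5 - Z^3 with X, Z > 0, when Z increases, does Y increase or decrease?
Y decreases

Taking the partial derivative:
∂Y/∂Z = -3Z^2

∂Y/∂Z = -3Z^2 < 0 (assuming positive values)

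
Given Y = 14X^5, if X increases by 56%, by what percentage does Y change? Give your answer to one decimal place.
823.9%

For Y = 14X^5:
If X → X(1 + 0.56)
Then Y → Y · (1 + 0.56)^5
     ≈ Y · 9.2390

Percentage change = ((1 + 0.56)^5 − 1) × 100% ≈ 823.9%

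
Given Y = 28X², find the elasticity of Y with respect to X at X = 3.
Elasticity = 2

Elasticity = (dY/dX) · (X/Y)

dY/dX = 56·X
At X = 3: dY/dX = 168, Y = 252

Elasticity = 168 · (3 / 252) = 2

Interpretation: for a small percentage change in X, the percentage change in Y is approximately 2.00 times as large.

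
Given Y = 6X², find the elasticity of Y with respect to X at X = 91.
Elasticity = 2

Elasticity = (dY/dX) · (X/Y)

dY/dX = 12·X
At X = 91: dY/dX = 1092, Y = 49686

Elasticity = 1092 · (91 / 49686) = 2

Interpretation: for a small percentage change in X, the percentage change in Y is approximately 2.00 times as large.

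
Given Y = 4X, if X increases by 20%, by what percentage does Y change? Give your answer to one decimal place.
20.0%

For Y = 4X:
If X → X(1 + 0.2)
Then Y → Y · (1 + 0.2)^1
     = Y · 1.2000

Percentage change = ((1 + 0.2)^1 − 1) × 100% = 20.0%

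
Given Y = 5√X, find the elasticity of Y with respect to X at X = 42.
Elasticity = 1/2

Elasticity = (dY/dX) · (X/Y)

dY/dX = 5/(2·√X)
At X = 42: dY/dX = 5·√42/84, Y = 5·√42

Elasticity = (5·√42/84) · (42 / (5·√42)) = 1/2

Interpretation: for a small percentage change in X, the percentage change in Y is approximately 0.50 times as large.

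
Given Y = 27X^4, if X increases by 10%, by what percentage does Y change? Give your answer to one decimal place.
46.4%

For Y = 27X^4:
If X → X(1 + 0.1)
Then Y → Y · (1 + 0.1)^4
     = Y · 1.4641

Percentage change = ((1 + 0.1)^4 − 1) × 100% ≈ 46.4%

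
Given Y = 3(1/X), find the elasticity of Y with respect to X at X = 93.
Elasticity = -1

Elasticity = (dY/dX) · (X/Y)

dY/dX = -3/X²
At X = 93: dY/dX = -1/2883, Y = 1/31

Elasticity = (-1/2883) · (93 / (1/31)) = -1

Interpretation: for a small percentage change in X, the percentage change in Y is approximately -1.00 times as large.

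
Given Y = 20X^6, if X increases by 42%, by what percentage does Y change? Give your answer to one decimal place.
719.8%

For Y = 20X^6:
If X → X(1 + 0.42)
Then Y → Y · (1 + 0.42)^6
     ≈ Y · 8.1984

Percentage change = ((1 + 0.42)^6 − 1) × 100% ≈ 719.8%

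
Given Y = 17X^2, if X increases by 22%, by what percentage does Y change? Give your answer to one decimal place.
48.8%

For Y = 17X^2:
If X → X(1 + 0.22)
Then Y → Y · (1 + 0.22)^2
     = Y · 1.4884

Percentage change = ((1 + 0.22)^2 − 1) × 100% ≈ 48.8%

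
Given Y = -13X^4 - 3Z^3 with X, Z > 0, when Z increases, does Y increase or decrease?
Y decreases

Taking the partial derivative:
∂Y/∂Z = -9Z^2

∂Y/∂Z = -9Z^2 < 0 (assuming positive values)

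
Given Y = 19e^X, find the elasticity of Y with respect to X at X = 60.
Elasticity = 60

Elasticity = (dY/dX) · (X/Y)

dY/dX = 19·e^X
At X = 60: dY/dX = 19·e^60, Y = 19·e^60

Elasticity = (19·e^60) · (60 / (19·e^60)) = 60

Interpretation: for a small percentage change in X, the percentage change in Y is approximately 60.00 times as large.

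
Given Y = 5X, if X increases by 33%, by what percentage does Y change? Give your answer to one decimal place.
33.0%

For Y = 5X:
If X → X(1 + 0.33)
Then Y → Y · (1 + 0.33)^1
     = Y · 1.3300

Percentage change = ((1 + 0.33)^1 − 1) × 100% = 33.0%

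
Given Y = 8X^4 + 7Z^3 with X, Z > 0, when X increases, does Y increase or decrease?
Y increases

Taking the partial derivative:
∂Y/∂X = 32X^3

∂Y/∂X = 32X^3 > 0 (assuming positive values)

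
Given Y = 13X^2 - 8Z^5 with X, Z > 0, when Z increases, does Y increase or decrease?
Y decreases

Taking the partial derivative:
∂Y/∂Z = -40Z^4

∂Y/∂Z = -40Z^4 < 0 (assuming positive values)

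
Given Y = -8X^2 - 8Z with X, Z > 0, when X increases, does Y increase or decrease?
Y decreases

Taking the partial derivative:
∂Y/∂X = -16X

∂Y/∂X = -16X < 0 (assuming positive values)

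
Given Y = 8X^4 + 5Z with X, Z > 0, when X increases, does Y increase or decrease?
Y increases

Taking the partial derivative:
∂Y/∂X = 32X^3

∂Y/∂X = 32X^3 > 0 (assuming positive values)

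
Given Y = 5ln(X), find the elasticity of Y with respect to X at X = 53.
Elasticity = 1/ln(53) ≈ 0.2519

Elasticity = (dY/dX) · (X/Y)

dY/dX = 5/X
At X = 53: dY/dX = 5/53, Y = 5·ln(53)

Elasticity = (5/53) · (53 / (5·ln(53))) = 1/ln(53) ≈ 0.2519

Interpretation: for a small percentage change in X, the percentage change in Y is approximately 0.25 times as large.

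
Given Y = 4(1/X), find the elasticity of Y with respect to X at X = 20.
Elasticity = -1

Elasticity = (dY/dX) · (X/Y)

dY/dX = -4/X²
At X = 20: dY/dX = -1/100, Y = 1/5

Elasticity = (-1/100) · (20 / (1/5)) = -1

Interpretation: for a small percentage change in X, the percentage change in Y is approximately -1.00 times as large.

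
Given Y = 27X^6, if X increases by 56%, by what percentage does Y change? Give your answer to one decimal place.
1341.3%

For Y = 27X^6:
If X → X(1 + 0.56)
Then Y → Y · (1 + 0.56)^6
     ≈ Y · 14.4128

Percentage change = ((1 + 0.56)^6 − 1) × 100% ≈ 1341.3%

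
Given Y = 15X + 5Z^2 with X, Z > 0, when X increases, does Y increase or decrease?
Y increases

Taking the partial derivative:
∂Y/∂X = 15

∂Y/∂X = 15 > 0 (assuming positive values)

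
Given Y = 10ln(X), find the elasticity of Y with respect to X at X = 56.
Elasticity = 1/ln(56) ≈ 0.2484

Elasticity = (dY/dX) · (X/Y)

dY/dX = 10/X
At X = 56: dY/dX = 5/28, Y = 10·ln(56)

Elasticity = (5/28) · (56 / (10·ln(56))) = 1/ln(56) ≈ 0.2484

Interpretation: for a small percentage change in X, the percentage change in Y is approximately 0.25 times as large.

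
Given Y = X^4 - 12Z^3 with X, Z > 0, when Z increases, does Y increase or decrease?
Y decreases

Taking the partial derivative:
∂Y/∂Z = -36Z^2

∂Y/∂Z = -36Z^2 < 0 (assuming positive values)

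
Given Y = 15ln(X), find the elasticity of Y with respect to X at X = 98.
Elasticity = 1/ln(98) ≈ 0.2181

Elasticity = (dY/dX) · (X/Y)

dY/dX = 15/X
At X = 98: dY/dX = 15/98, Y = 15·ln(98)

Elasticity = (15/98) · (98 / (15·ln(98))) = 1/ln(98) ≈ 0.2181

Interpretation: for a small percentage change in X, the percentage change in Y is approximately 0.22 times as large.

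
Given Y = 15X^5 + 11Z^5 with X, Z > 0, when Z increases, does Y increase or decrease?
Y increases

Taking the partial derivative:
∂Y/∂Z = 55Z^4

∂Y/∂Z = 55Z^4 > 0 (assuming positive values)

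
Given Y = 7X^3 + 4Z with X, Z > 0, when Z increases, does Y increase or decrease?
Y increases

Taking the partial derivative:
∂Y/∂Z = 4

∂Y/∂Z = 4 > 0 (assuming positive values)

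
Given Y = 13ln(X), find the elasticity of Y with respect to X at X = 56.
Elasticity = 1/ln(56) ≈ 0.2484

Elasticity = (dY/dX) · (X/Y)

dY/dX = 13/X
At X = 56: dY/dX = 13/56, Y = 13·ln(56)

Elasticity = (13/56) · (56 / (13·ln(56))) = 1/ln(56) ≈ 0.2484

Interpretation: for a small percentage change in X, the percentage change in Y is approximately 0.25 times as large.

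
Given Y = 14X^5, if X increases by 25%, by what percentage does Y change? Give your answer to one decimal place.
205.2%

For Y = 14X^5:
If X → X(1 + 0.25)
Then Y → Y · (1 + 0.25)^5
     ≈ Y · 3.0518

Percentage change = ((1 + 0.25)^5 − 1) × 100% ≈ 205.2%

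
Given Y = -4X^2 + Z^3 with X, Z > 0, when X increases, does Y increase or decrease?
Y decreases

Taking the partial derivative:
∂Y/∂X = -8X

∂Y/∂X = -8X < 0 (assuming positive values)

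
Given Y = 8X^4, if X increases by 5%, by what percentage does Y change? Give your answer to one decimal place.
21.6%

For Y = 8X^4:
If X → X(1 + 0.05)
Then Y → Y · (1 + 0.05)^4
     ≈ Y · 1.2155

Percentage change = ((1 + 0.05)^4 − 1) × 100% ≈ 21.6%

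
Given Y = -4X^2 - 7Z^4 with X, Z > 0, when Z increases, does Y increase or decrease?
Y decreases

Taking the partial derivative:
∂Y/∂Z = -28Z^3

∂Y/∂Z = -28Z^3 < 0 (assuming positive values)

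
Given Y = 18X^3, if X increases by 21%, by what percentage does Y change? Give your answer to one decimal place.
77.2%

For Y = 18X^3:
If X → X(1 + 0.21)
Then Y → Y · (1 + 0.21)^3
     ≈ Y · 1.7716

Percentage change = ((1 + 0.21)^3 − 1) × 100% ≈ 77.2%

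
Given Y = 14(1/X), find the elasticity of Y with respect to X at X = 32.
Elasticity = -1

Elasticity = (dY/dX) · (X/Y)

dY/dX = -14/X²
At X = 32: dY/dX = -7/512, Y = 7/16

Elasticity = (-7/512) · (32 / (7/16)) = -1

Interpretation: for a small percentage change in X, the percentage change in Y is approximately -1.00 times as large.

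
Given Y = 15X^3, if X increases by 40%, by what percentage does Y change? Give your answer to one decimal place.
174.4%

For Y = 15X^3:
If X → X(1 + 0.4)
Then Y → Y · (1 + 0.4)^3
     = Y · 2.7440

Percentage change = ((1 + 0.4)^3 − 1) × 100% = 174.4%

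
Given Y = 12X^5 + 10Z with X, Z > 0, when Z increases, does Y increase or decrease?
Y increases

Taking the partial derivative:
∂Y/∂Z = 10

∂Y/∂Z = 10 > 0 (assuming positive values)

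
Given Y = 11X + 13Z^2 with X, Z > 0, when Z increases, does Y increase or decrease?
Y increases

Taking the partial derivative:
∂Y/∂Z = 26Z

∂Y/∂Z = 26Z > 0 (assuming positive values)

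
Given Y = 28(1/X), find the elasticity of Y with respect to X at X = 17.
Elasticity = -1

Elasticity = (dY/dX) · (X/Y)

dY/dX = -28/X²
At X = 17: dY/dX = -28/289, Y = 28/17

Elasticity = (-28/289) · (17 / (28/17)) = -1

Interpretation: for a small percentage change in X, the percentage change in Y is approximately -1.00 times as large.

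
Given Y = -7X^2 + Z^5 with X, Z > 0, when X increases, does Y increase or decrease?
Y decreases

Taking the partial derivative:
∂Y/∂X = -14X

∂Y/∂X = -14X < 0 (assuming positive values)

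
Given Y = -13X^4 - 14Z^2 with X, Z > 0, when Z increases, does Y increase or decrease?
Y decreases

Taking the partial derivative:
∂Y/∂Z = -28Z

∂Y/∂Z = -28Z < 0 (assuming positive values)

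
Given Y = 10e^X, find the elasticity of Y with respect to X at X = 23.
Elasticity = 23

Elasticity = (dY/dX) · (X/Y)

dY/dX = 10·e^X
At X = 23: dY/dX = 10·e^23, Y = 10·e^23

Elasticity = (10·e^23) · (23 / (10·e^23)) = 23

Interpretation: for a small percentage change in X, the percentage change in Y is approximately 23.00 times as large.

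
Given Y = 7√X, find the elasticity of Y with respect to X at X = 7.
Elasticity = 1/2

Elasticity = (dY/dX) · (X/Y)

dY/dX = 7/(2·√X)
At X = 7: dY/dX = √7/2, Y = 7·√7

Elasticity = (√7/2) · (7 / (7·√7)) = 1/2

Interpretation: for a small percentage change in X, the percentage change in Y is approximately 0.50 times as large.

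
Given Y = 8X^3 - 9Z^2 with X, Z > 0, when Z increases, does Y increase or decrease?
Y decreases

Taking the partial derivative:
∂Y/∂Z = -18Z

∂Y/∂Z = -18Z < 0 (assuming positive values)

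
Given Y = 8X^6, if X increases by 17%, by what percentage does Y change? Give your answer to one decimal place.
156.5%

For Y = 8X^6:
If X → X(1 + 0.17)
Then Y → Y · (1 + 0.17)^6
     ≈ Y · 2.5652

Percentage change = ((1 + 0.17)^6 − 1) × 100% ≈ 156.5%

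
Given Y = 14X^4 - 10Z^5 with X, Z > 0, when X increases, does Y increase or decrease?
Y increases

Taking the partial derivative:
∂Y/∂X = 56X^3

∂Y/∂X = 56X^3 > 0 (assuming positive values)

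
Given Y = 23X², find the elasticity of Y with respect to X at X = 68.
Elasticity = 2

Elasticity = (dY/dX) · (X/Y)

dY/dX = 46·X
At X = 68: dY/dX = 3128, Y = 106352

Elasticity = 3128 · (68 / 106352) = 2

Interpretation: for a small percentage change in X, the percentage change in Y is approximately 2.00 times as large.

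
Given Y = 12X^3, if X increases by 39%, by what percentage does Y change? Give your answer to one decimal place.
168.6%

For Y = 12X^3:
If X → X(1 + 0.39)
Then Y → Y · (1 + 0.39)^3
     ≈ Y · 2.6856

Percentage change = ((1 + 0.39)^3 − 1) × 100% ≈ 168.6%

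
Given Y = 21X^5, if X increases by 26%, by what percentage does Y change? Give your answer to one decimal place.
217.6%

For Y = 21X^5:
If X → X(1 + 0.26)
Then Y → Y · (1 + 0.26)^5
     ≈ Y · 3.1758

Percentage change = ((1 + 0.26)^5 − 1) × 100% ≈ 217.6%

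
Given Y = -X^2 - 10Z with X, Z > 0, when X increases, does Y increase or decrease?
Y decreases

Taking the partial derivative:
∂Y/∂X = -2X

∂Y/∂X = -2X < 0 (assuming positive values)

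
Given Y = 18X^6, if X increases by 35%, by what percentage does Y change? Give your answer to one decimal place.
505.3%

For Y = 18X^6:
If X → X(1 + 0.35)
Then Y → Y · (1 + 0.35)^6
     ≈ Y · 6.0534

Percentage change = ((1 + 0.35)^6 − 1) × 100% ≈ 505.3%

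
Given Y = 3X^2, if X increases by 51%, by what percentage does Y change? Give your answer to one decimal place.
128.0%

For Y = 3X^2:
If X → X(1 + 0.51)
Then Y → Y · (1 + 0.51)^2
     = Y · 2.2801

Percentage change = ((1 + 0.51)^2 − 1) × 100% ≈ 128.0%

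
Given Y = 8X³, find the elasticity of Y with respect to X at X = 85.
Elasticity = 3

Elasticity = (dY/dX) · (X/Y)

dY/dX = 24·X²
At X = 85: dY/dX = 173400, Y = 4913000

Elasticity = 173400 · (85 / 4913000) = 3

Interpretation: for a small percentage change in X, the percentage change in Y is approximately 3.00 times as large.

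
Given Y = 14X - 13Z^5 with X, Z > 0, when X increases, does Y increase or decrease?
Y increases

Taking the partial derivative:
∂Y/∂X = 14

∂Y/∂X = 14 > 0 (assuming positive values)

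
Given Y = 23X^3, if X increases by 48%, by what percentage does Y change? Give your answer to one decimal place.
224.2%

For Y = 23X^3:
If X → X(1 + 0.48)
Then Y → Y · (1 + 0.48)^3
     ≈ Y · 3.2418

Percentage change = ((1 + 0.48)^3 − 1) × 100% ≈ 224.2%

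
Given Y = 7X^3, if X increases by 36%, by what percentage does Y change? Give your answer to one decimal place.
151.5%

For Y = 7X^3:
If X → X(1 + 0.36)
Then Y → Y · (1 + 0.36)^3
     ≈ Y · 2.5155

Percentage change = ((1 + 0.36)^3 − 1) × 100% ≈ 151.5%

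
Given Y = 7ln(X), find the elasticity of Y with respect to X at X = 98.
Elasticity = 1/ln(98) ≈ 0.2181

Elasticity = (dY/dX) · (X/Y)

dY/dX = 7/X
At X = 98: dY/dX = 1/14, Y = 7·ln(98)

Elasticity = (1/14) · (98 / (7·ln(98))) = 1/ln(98) ≈ 0.2181

Interpretation: for a small percentage change in X, the percentage change in Y is approximately 0.22 times as large.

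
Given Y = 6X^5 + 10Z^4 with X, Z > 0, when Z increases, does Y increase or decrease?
Y increases

Taking the partial derivative:
∂Y/∂Z = 40Z^3

∂Y/∂Z = 40Z^3 > 0 (assuming positive values)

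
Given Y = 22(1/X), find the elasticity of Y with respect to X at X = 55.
Elasticity = -1

Elasticity = (dY/dX) · (X/Y)

dY/dX = -22/X²
At X = 55: dY/dX = -2/275, Y = 2/5

Elasticity = (-2/275) · (55 / (2/5)) = -1

Interpretation: for a small percentage change in X, the percentage change in Y is approximately -1.00 times as large.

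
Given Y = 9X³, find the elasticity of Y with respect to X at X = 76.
Elasticity = 3

Elasticity = (dY/dX) · (X/Y)

dY/dX = 27·X²
At X = 76: dY/dX = 155952, Y = 3950784

Elasticity = 155952 · (76 / 3950784) = 3

Interpretation: for a small percentage change in X, the percentage change in Y is approximately 3.00 times as large.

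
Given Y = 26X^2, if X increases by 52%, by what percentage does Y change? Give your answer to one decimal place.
131.0%

For Y = 26X^2:
If X → X(1 + 0.52)
Then Y → Y · (1 + 0.52)^2
     = Y · 2.3104

Percentage change = ((1 + 0.52)^2 − 1) × 100% ≈ 131.0%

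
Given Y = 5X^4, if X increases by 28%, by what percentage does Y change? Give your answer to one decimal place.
168.4%

For Y = 5X^4:
If X → X(1 + 0.28)
Then Y → Y · (1 + 0.28)^4
     ≈ Y · 2.6844

Percentage change = ((1 + 0.28)^4 − 1) × 100% ≈ 168.4%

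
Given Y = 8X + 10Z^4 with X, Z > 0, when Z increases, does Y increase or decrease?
Y increases

Taking the partial derivative:
∂Y/∂Z = 40Z^3

∂Y/∂Z = 40Z^3 > 0 (assuming positive values)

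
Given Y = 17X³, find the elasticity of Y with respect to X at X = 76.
Elasticity = 3

Elasticity = (dY/dX) · (X/Y)

dY/dX = 51·X²
At X = 76: dY/dX = 294576, Y = 7462592

Elasticity = 294576 · (76 / 7462592) = 3

Interpretation: for a small percentage change in X, the percentage change in Y is approximately 3.00 times as large.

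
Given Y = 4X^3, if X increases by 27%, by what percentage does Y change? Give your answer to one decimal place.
104.8%

For Y = 4X^3:
If X → X(1 + 0.27)
Then Y → Y · (1 + 0.27)^3
     ≈ Y · 2.0484

Percentage change = ((1 + 0.27)^3 − 1) × 100% ≈ 104.8%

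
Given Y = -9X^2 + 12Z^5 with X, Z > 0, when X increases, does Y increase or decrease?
Y decreases

Taking the partial derivative:
∂Y/∂X = -18X

∂Y/∂X = -18X < 0 (assuming positive values)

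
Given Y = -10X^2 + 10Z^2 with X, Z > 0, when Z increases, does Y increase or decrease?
Y increases

Taking the partial derivative:
∂Y/∂Z = 20Z

∂Y/∂Z = 20Z > 0 (assuming positive values)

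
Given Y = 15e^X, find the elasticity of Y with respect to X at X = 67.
Elasticity = 67

Elasticity = (dY/dX) · (X/Y)

dY/dX = 15·e^X
At X = 67: dY/dX = 15·e^67, Y = 15·e^67

Elasticity = (15·e^67) · (67 / (15·e^67)) = 67

Interpretation: for a small percentage change in X, the percentage change in Y is approximately 67.00 times as large.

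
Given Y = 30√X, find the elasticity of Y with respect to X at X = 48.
Elasticity = 1/2

Elasticity = (dY/dX) · (X/Y)

dY/dX = 15/√X
At X = 48: dY/dX = 5·√3/4, Y = 120·√3

Elasticity = (5·√3/4) · (48 / (120·√3)) = 1/2

Interpretation: for a small percentage change in X, the percentage change in Y is approximately 0.50 times as large.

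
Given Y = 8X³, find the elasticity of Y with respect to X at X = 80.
Elasticity = 3

Elasticity = (dY/dX) · (X/Y)

dY/dX = 24·X²
At X = 80: dY/dX = 153600, Y = 4096000

Elasticity = 153600 · (80 / 4096000) = 3

Interpretation: for a small percentage change in X, the percentage change in Y is approximately 3.00 times as large.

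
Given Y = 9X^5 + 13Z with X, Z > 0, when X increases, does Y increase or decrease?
Y increases

Taking the partial derivative:
∂Y/∂X = 45X^4

∂Y/∂X = 45X^4 > 0 (assuming positive values)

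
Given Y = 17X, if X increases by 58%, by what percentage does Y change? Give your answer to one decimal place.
58.0%

For Y = 17X:
If X → X(1 + 0.58)
Then Y → Y · (1 + 0.58)^1
     = Y · 1.5800

Percentage change = ((1 + 0.58)^1 − 1) × 100% = 58.0%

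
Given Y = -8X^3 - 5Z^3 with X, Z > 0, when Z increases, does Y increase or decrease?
Y decreases

Taking the partial derivative:
∂Y/∂Z = -15Z^2

∂Y/∂Z = -15Z^2 < 0 (assuming positive values)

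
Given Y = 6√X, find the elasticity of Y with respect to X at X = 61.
Elasticity = 1/2

Elasticity = (dY/dX) · (X/Y)

dY/dX = 3/√X
At X = 61: dY/dX = 3·√61/61, Y = 6·√61

Elasticity = (3·√61/61) · (61 / (6·√61)) = 1/2

Interpretation: for a small percentage change in X, the percentage change in Y is approximately 0.50 times as large.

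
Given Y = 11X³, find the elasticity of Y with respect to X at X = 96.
Elasticity = 3

Elasticity = (dY/dX) · (X/Y)

dY/dX = 33·X²
At X = 96: dY/dX = 304128, Y = 9732096

Elasticity = 304128 · (96 / 9732096) = 3

Interpretation: for a small percentage change in X, the percentage change in Y is approximately 3.00 times as large.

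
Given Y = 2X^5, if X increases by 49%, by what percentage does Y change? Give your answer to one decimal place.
634.4%

For Y = 2X^5:
If X → X(1 + 0.49)
Then Y → Y · (1 + 0.49)^5
     ≈ Y · 7.3440

Percentage change = ((1 + 0.49)^5 − 1) × 100% ≈ 634.4%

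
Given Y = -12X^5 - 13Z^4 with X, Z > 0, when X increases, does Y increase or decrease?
Y decreases

Taking the partial derivative:
∂Y/∂X = -60X^4

∂Y/∂X = -60X^4 < 0 (assuming positive values)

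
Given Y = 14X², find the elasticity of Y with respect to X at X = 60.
Elasticity = 2

Elasticity = (dY/dX) · (X/Y)

dY/dX = 28·X
At X = 60: dY/dX = 1680, Y = 50400

Elasticity = 1680 · (60 / 50400) = 2

Interpretation: for a small percentage change in X, the percentage change in Y is approximately 2.00 times as large.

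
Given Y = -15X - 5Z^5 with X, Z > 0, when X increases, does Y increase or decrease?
Y decreases

Taking the partial derivative:
∂Y/∂X = -15

∂Y/∂X = -15 < 0 (assuming positive values)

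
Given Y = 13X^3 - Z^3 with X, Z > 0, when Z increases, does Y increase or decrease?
Y decreases

Taking the partial derivative:
∂Y/∂Z = -3Z^2

∂Y/∂Z = -3Z^2 < 0 (assuming positive values)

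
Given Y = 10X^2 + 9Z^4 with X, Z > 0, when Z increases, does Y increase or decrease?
Y increases

Taking the partial derivative:
∂Y/∂Z = 36Z^3

∂Y/∂Z = 36Z^3 > 0 (assuming positive values)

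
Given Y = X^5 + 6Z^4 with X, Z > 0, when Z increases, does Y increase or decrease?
Y increases

Taking the partial derivative:
∂Y/∂Z = 24Z^3

∂Y/∂Z = 24Z^3 > 0 (assuming positive values)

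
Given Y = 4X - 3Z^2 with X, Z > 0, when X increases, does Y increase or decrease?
Y increases

Taking the partial derivative:
∂Y/∂X = 4

∂Y/∂X = 4 > 0 (assuming positive values)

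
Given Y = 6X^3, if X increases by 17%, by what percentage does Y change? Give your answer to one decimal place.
60.2%

For Y = 6X^3:
If X → X(1 + 0.17)
Then Y → Y · (1 + 0.17)^3
     ≈ Y · 1.6016

Percentage change = ((1 + 0.17)^3 − 1) × 100% ≈ 60.2%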